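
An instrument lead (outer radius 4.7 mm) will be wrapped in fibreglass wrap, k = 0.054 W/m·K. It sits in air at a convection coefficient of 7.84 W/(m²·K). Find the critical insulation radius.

r_cr ≈ 6.89 mm

For a cylinder r_cr = k/h = 0.054/7.84
r_cr = 6.89 mm; since the bare radius (4.7 mm) is below r_cr, adding a thin layer of insulation will *increase* heat loss.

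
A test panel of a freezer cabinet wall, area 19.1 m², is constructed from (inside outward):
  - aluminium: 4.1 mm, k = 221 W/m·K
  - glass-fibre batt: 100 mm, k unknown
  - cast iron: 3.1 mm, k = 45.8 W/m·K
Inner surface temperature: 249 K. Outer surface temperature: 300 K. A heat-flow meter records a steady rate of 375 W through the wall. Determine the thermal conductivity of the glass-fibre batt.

k ≈ 0.0385 W/(m·K)

Using the resistance-network approach (series):
R_aluminium = L/(kA) = 0.0041/(221×19.1) = 9.713×10^-7 K/W
R_cast iron = L/(kA) = 0.0031/(45.8×19.1) = 3.544×10^-6 K/W
Sum of known resistances R_other = 4.515×10^-6 K/W
Total R = ΔT/Q = 51/375 = 0.136 K/W
R_glass-fibre batt = R_total − R_other = 0.136 K/W
k = L/(R·A) = 0.1/(0.136×19.1)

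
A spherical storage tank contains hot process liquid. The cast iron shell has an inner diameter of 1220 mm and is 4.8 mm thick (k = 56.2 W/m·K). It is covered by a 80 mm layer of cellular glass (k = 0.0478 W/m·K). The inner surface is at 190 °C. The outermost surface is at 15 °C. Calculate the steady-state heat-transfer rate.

Each spherical layer contributes R = (1/r_i − 1/r_o)/(4πk):
R_cast iron shell = (1/0.61 − 1/0.6148)/(4π×56.2) = 1.812×10^-5 K/W
R_cellular glass = (1/0.6148 − 1/0.6948)/(4π×0.0478) = 0.3118 K/W
R_total = 0.3118 K/W
Q = ΔT/R_total = 175/0.3118

Q ≈ 561 W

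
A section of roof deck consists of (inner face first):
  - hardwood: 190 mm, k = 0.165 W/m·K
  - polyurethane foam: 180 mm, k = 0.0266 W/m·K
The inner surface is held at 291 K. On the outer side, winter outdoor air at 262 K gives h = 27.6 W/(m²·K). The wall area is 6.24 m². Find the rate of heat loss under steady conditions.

Model the wall as resistances in series:
R_hardwood = L/(kA) = 0.19/(0.165×6.24) = 0.1845 K/W
R_polyurethane foam = L/(kA) = 0.18/(0.0266×6.24) = 1.084 K/W
R_outer film = 1/(h_o·A) = 1/(27.6×6.24) = 0.005806 K/W
R_total = 1.275 K/W
Q = ΔT / R_total = 29 / 1.275

Q ≈ 22.7 W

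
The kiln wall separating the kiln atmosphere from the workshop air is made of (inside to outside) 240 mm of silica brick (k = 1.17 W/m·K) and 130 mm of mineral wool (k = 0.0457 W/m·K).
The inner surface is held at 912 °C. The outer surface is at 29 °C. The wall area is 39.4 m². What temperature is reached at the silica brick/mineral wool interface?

T ≈ 853 °C

Treating each layer as a thermal resistance in series:
R_silica brick = L/(kA) = 0.24/(1.17×39.4) = 0.005206 K/W
R_mineral wool = L/(kA) = 0.13/(0.0457×39.4) = 0.0722 K/W
R_total = 0.07741 K/W;  Q = ΔT/R_total = 883/0.07741 = 11410 W
T_interface = T_inner − Q·ΣR(inner→interface) = 912 − 11400×0.005206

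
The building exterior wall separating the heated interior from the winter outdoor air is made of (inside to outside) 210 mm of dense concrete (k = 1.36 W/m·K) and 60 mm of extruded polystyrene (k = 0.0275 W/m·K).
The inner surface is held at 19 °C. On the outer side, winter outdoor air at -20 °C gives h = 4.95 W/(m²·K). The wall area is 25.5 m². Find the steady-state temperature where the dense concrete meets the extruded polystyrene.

T ≈ 16.6 °C

Model the wall as resistances in series:
R_dense concrete = L/(kA) = 0.21/(1.36×25.5) = 0.006055 K/W
R_extruded polystyrene = L/(kA) = 0.06/(0.0275×25.5) = 0.08556 K/W
R_outer film = 1/(h_o·A) = 1/(4.95×25.5) = 0.007922 K/W
R_total = 0.09954 K/W;  Q = ΔT/R_total = 39/0.09954 = 391.8 W
T_interface = T_inner − Q·ΣR(inner→interface) = 19 − 392×0.006055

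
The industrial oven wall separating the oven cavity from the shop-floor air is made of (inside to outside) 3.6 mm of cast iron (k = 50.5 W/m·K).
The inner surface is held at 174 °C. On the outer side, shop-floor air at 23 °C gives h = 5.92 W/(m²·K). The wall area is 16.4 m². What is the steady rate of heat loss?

Treating each layer as a thermal resistance in series:
R_cast iron = L/(kA) = 0.0036/(50.5×16.4) = 4.347×10^-6 K/W
R_outer film = 1/(h_o·A) = 1/(5.92×16.4) = 0.0103 K/W
R_total = 0.0103 K/W
Q = ΔT / R_total = 151 / 0.0103

Q ≈ 14700 W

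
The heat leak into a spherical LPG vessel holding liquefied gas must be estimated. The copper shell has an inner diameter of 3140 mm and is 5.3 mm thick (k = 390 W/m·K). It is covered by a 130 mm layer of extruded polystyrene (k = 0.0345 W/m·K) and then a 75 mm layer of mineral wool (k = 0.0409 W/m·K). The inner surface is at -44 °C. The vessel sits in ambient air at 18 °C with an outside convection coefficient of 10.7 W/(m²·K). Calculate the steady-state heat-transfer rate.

Q ≈ 383 W

Each spherical layer contributes R = (1/r_i − 1/r_o)/(4πk):
R_copper shell = (1/1.57 − 1/1.5753)/(4π×390) = 4.373×10^-7 K/W
R_extruded polystyrene = (1/1.5753 − 1/1.7053)/(4π×0.0345) = 0.1116 K/W
R_mineral wool = (1/1.7053 − 1/1.7803)/(4π×0.0409) = 0.04807 K/W
R_outer film = 1/(h·4πr_o²) = 1/(10.7×4π×1.7803²) = 0.002346 K/W
R_total = 0.162 K/W
Q = ΔT/R_total = 62/0.162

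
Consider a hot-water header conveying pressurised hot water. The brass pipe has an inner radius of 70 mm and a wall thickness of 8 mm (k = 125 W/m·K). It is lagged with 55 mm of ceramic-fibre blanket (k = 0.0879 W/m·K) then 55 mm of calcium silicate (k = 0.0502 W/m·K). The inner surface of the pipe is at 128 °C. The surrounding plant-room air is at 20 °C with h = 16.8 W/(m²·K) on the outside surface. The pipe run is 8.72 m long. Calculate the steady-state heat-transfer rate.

Q ≈ 445 W

Per-layer cylindrical resistances, series-summed:
R_brass pipe wall = ln(78/70)/(2π×125×8.72) = 1.58×10^-5 K/W
R_ceramic-fibre blanket = ln(133/78)/(2π×0.0879×8.72) = 0.1108 K/W
R_calcium silicate = ln(188/133)/(2π×0.0502×8.72) = 0.1258 K/W
R_outer film = 1/(h_o·2πr_oL) = 1/(16.8×2π×0.188×8.72) = 0.005779 K/W
R_total = 0.2424 K/W
Q = ΔT/R_total = 108/0.2424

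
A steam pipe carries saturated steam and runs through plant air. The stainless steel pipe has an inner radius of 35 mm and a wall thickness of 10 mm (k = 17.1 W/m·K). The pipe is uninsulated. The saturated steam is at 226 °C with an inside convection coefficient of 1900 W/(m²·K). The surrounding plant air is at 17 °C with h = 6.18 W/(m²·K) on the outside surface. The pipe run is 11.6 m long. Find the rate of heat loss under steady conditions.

Q ≈ 4200 W

Treating each annulus and film as a series resistance:
R_inner film = 1/(h_i·2πr₁L) = 1/(1900×2π×0.035×11.6) = 2.063×10^-4 K/W
R_stainless steel pipe wall = ln(45/35)/(2π×17.1×11.6) = 2.016×10^-4 K/W
R_outer film = 1/(h_o·2πr_oL) = 1/(6.18×2π×0.045×11.6) = 0.04934 K/W
R_total = 0.04974 K/W
Q = ΔT/R_total = 209/0.04974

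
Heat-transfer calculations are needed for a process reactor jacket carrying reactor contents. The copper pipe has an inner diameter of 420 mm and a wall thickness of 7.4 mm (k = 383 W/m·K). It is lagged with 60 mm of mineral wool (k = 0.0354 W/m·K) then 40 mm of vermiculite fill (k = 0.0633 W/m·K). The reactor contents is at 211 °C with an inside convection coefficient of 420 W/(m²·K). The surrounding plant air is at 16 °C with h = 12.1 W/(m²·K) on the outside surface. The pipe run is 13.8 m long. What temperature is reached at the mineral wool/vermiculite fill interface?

T ≈ 66.2 °C

For a radial system each layer contributes R = ln(r_out/r_in)/(2πkL); films add R = 1/(hA).
R_inner film = 1/(h_i·2πr₁L) = 1/(420×2π×0.21×13.8) = 1.308×10^-4 K/W
R_copper pipe wall = ln(217.4/210)/(2π×383×13.8) = 1.043×10^-6 K/W
R_mineral wool = ln(277.4/217.4)/(2π×0.0354×13.8) = 0.0794 K/W
R_vermiculite fill = ln(317.4/277.4)/(2π×0.0633×13.8) = 0.02454 K/W
R_outer film = 1/(h_o·2πr_oL) = 1/(12.1×2π×0.3174×13.8) = 0.003003 K/W
R_total = 0.1071 K/W
Q = ΔT/R_total = 195/0.1071
Q = 1820 W
T_interface = T_inner − Q·ΣR(inner→interface) = 211 − 1820×0.07953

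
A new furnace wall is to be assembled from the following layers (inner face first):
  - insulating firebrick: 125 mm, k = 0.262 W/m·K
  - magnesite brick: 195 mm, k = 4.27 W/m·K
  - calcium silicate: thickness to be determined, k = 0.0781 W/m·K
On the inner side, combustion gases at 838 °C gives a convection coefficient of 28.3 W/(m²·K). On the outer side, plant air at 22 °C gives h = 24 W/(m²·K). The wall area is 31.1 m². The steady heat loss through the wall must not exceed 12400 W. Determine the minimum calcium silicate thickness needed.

L ≈ 113 mm

Thermal resistances in series:
R_inner film = 1/(h_i·A) = 1/(28.3×31.1) = 0.001136 K/W
R_insulating firebrick = L/(kA) = 0.125/(0.262×31.1) = 0.01534 K/W
R_magnesite brick = L/(kA) = 0.195/(4.27×31.1) = 0.001468 K/W
R_outer film = 1/(h_o·A) = 1/(24×31.1) = 0.00134 K/W
Sum of the known resistances R_other = 0.01929 K/W
Required total resistance R_tot = ΔT/Q_allow = 816/12400 = 0.06581 K/W
R_calcium silicate = R_tot − R_other = 0.04652 K/W
L = R·k·A = 0.04652×0.0781×31.1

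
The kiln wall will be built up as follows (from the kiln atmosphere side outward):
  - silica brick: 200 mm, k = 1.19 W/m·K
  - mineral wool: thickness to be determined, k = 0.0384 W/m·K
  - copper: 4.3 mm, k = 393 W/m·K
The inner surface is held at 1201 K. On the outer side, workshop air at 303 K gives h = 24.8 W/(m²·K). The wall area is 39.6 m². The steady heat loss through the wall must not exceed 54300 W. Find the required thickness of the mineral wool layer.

Treating each layer as a thermal resistance in series:
R_silica brick = L/(kA) = 0.2/(1.19×39.6) = 0.004244 K/W
R_copper = L/(kA) = 0.0043/(393×39.6) = 2.763×10^-7 K/W
R_outer film = 1/(h_o·A) = 1/(24.8×39.6) = 0.001018 K/W
Sum of the known resistances R_other = 0.005263 K/W
Required total resistance R_tot = ΔT/Q_allow = 898/54300 = 0.01654 K/W
R_mineral wool = R_tot − R_other = 0.01128 K/W
L = R·k·A = 0.01128×0.0384×39.6

L ≈ 17.1 mm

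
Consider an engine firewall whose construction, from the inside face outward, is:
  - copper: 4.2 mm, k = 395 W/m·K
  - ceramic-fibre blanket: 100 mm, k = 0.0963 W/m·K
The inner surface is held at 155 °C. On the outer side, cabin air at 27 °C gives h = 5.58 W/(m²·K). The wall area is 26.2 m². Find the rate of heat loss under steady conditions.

Q ≈ 2750 W

Series thermal resistances:
R_copper = L/(kA) = 0.0042/(395×26.2) = 4.058×10^-7 K/W
R_ceramic-fibre blanket = L/(kA) = 0.1/(0.0963×26.2) = 0.03963 K/W
R_outer film = 1/(h_o·A) = 1/(5.58×26.2) = 0.00684 K/W
R_total = 0.04647 K/W
Q = ΔT / R_total = 128 / 0.04647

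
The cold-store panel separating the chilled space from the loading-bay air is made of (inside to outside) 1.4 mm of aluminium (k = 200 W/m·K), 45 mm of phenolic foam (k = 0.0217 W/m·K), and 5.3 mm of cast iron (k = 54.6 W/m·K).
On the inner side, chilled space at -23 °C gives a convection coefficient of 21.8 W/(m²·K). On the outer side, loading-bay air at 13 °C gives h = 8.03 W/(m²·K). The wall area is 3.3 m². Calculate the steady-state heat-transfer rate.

Model the wall as resistances in series:
R_inner film = 1/(h_i·A) = 1/(21.8×3.3) = 0.0139 K/W
R_aluminium = L/(kA) = 0.0014/(200×3.3) = 2.121×10^-6 K/W
R_phenolic foam = L/(kA) = 0.045/(0.0217×3.3) = 0.6284 K/W
R_cast iron = L/(kA) = 0.0053/(54.6×3.3) = 2.942×10^-5 K/W
R_outer film = 1/(h_o·A) = 1/(8.03×3.3) = 0.03774 K/W
R_total = 0.6801 K/W
Q = ΔT / R_total = 36 / 0.6801

Q ≈ 52.9 W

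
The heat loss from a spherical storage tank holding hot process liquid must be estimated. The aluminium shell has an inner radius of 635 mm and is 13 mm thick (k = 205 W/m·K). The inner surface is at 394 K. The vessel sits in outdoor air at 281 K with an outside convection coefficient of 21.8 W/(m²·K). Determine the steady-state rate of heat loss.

Radial (spherical) resistances in series:
R_aluminium shell = (1/0.635 − 1/0.648)/(4π×205) = 1.226×10^-5 K/W
R_outer film = 1/(h·4πr_o²) = 1/(21.8×4π×0.648²) = 0.008693 K/W
R_total = 0.008706 K/W
Q = ΔT/R_total = 113/0.008706

Q ≈ 13000 W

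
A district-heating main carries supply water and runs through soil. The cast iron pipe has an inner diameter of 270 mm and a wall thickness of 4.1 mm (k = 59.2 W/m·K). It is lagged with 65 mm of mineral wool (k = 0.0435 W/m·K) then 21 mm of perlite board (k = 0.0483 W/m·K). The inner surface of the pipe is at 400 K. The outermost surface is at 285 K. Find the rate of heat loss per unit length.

Cylindrical conduction, so R = ln(r₂/r₁)/(2πkL) per layer, in series:
R_cast iron pipe wall = ln(139.1/135)/(2π×59.2×1) = 8.043×10^-5 K/W
R_mineral wool = ln(204.1/139.1)/(2π×0.0435×1) = 1.403 K/W
R_perlite board = ln(225.1/204.1)/(2π×0.0483×1) = 0.3227 K/W
R_total = 1.726 K/W
Q = ΔT/R_total = 115/1.726

q′ ≈ 66.6 W/m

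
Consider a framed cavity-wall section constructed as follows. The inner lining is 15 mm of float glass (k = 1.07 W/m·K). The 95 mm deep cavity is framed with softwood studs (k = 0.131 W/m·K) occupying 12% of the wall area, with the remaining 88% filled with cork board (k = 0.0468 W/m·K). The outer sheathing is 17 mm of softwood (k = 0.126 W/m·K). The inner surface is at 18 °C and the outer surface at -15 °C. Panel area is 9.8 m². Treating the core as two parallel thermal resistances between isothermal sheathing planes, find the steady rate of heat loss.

Sheathing layers in series; stud and cavity paths in parallel between them.
R_inner = 0.015/(1.07×9.8) = 0.00143 K/W
R_stud  = 0.095/(0.131×0.12×9.8) = 0.6167 K/W
R_cav   = 0.095/(0.0468×0.88×9.8) = 0.2354 K/W
1/R_core = 1/R_stud + 1/R_cav → R_core = 0.1704 K/W
R_outer = 0.017/(0.126×9.8) = 0.01377 K/W
R_total = 0.1856 K/W
Q = ΔT/R_total = 33/0.1856

Q ≈ 178 W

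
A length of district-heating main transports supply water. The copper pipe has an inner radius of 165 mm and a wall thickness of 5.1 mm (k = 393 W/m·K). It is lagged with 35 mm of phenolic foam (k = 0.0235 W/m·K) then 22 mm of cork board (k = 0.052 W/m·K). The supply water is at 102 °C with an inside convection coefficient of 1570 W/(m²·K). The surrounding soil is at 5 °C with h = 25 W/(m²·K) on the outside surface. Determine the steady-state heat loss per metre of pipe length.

For a radial system each layer contributes R = ln(r_out/r_in)/(2πkL); films add R = 1/(hA).
R_inner film = 1/(h_i·2πr₁L) = 1/(1570×2π×0.165×1) = 6.144×10^-4 K/W
R_copper pipe wall = ln(170.1/165)/(2π×393×1) = 1.233×10^-5 K/W
R_phenolic foam = ln(205.1/170.1)/(2π×0.0235×1) = 1.267 K/W
R_cork board = ln(227.1/205.1)/(2π×0.052×1) = 0.3119 K/W
R_outer film = 1/(h_o·2πr_oL) = 1/(25×2π×0.2271×1) = 0.02803 K/W
R_total = 1.608 K/W
Q = ΔT/R_total = 97/1.608

q′ ≈ 60.3 W/m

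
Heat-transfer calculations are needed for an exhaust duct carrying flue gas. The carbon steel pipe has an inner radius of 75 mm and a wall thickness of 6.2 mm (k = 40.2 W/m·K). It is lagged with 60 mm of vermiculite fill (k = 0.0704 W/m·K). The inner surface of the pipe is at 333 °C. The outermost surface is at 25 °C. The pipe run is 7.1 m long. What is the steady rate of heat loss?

Q ≈ 1750 W

Per-layer cylindrical resistances, series-summed:
R_carbon steel pipe wall = ln(81.2/75)/(2π×40.2×7.1) = 4.429×10^-5 K/W
R_vermiculite fill = ln(141.2/81.2)/(2π×0.0704×7.1) = 0.1762 K/W
R_total = 0.1762 K/W
Q = ΔT/R_total = 308/0.1762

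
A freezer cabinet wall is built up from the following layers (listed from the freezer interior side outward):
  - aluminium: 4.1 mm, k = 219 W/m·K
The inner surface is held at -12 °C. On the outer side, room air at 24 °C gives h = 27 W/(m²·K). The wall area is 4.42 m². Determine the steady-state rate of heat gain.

Q ≈ 4290 W

Using the resistance-network approach (series):
R_aluminium = L/(kA) = 0.0041/(219×4.42) = 4.236×10^-6 K/W
R_outer film = 1/(h_o·A) = 1/(27×4.42) = 0.008379 K/W
R_total = 0.008384 K/W
Q = ΔT / R_total = 36 / 0.008384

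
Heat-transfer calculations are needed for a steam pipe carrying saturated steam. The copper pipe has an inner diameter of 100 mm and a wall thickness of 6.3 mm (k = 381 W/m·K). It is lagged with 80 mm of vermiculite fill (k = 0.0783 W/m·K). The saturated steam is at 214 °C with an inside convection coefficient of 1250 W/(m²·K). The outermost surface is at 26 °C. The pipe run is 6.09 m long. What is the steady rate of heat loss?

Q ≈ 636 W

Cylindrical conduction, so R = ln(r₂/r₁)/(2πkL) per layer, in series:
R_inner film = 1/(h_i·2πr₁L) = 1/(1250×2π×0.05×6.09) = 4.181×10^-4 K/W
R_copper pipe wall = ln(56.3/50)/(2π×381×6.09) = 8.14×10^-6 K/W
R_vermiculite fill = ln(136.3/56.3)/(2π×0.0783×6.09) = 0.2951 K/W
R_total = 0.2955 K/W
Q = ΔT/R_total = 188/0.2955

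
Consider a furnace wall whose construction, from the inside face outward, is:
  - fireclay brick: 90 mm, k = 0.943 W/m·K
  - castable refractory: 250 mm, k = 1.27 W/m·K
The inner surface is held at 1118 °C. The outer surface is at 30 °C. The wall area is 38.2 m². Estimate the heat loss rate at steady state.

Q ≈ 142000 W

Model the wall as resistances in series:
R_fireclay brick = L/(kA) = 0.09/(0.943×38.2) = 0.002498 K/W
R_castable refractory = L/(kA) = 0.25/(1.27×38.2) = 0.005153 K/W
R_total = 0.007652 K/W
Q = ΔT / R_total = 1088 / 0.007652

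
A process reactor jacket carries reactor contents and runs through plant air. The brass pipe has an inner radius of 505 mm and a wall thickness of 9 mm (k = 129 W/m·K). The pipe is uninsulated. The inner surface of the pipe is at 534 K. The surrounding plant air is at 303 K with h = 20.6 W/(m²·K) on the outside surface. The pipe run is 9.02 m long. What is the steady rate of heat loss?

Q ≈ 138000 W

Treating each annulus and film as a series resistance:
R_brass pipe wall = ln(514/505)/(2π×129×9.02) = 2.416×10^-6 K/W
R_outer film = 1/(h_o·2πr_oL) = 1/(20.6×2π×0.514×9.02) = 0.001666 K/W
R_total = 0.001669 K/W
Q = ΔT/R_total = 231/0.001669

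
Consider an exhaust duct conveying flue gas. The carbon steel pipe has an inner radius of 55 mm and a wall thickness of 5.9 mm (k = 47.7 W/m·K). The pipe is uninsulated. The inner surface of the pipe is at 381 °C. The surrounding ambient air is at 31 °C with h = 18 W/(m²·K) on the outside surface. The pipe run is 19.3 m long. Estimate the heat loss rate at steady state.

For a radial system each layer contributes R = ln(r_out/r_in)/(2πkL); films add R = 1/(hA).
R_carbon steel pipe wall = ln(60.9/55)/(2π×47.7×19.3) = 1.762×10^-5 K/W
R_outer film = 1/(h_o·2πr_oL) = 1/(18×2π×0.0609×19.3) = 0.007523 K/W
R_total = 0.00754 K/W
Q = ΔT/R_total = 350/0.00754

Q ≈ 46400 W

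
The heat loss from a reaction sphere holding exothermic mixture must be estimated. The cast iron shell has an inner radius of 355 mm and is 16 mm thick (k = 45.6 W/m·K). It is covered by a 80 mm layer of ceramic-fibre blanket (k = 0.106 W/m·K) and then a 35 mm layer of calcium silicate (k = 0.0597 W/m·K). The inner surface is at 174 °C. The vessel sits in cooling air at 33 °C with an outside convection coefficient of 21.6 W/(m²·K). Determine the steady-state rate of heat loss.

For a spherical shell R = (1/r₁ − 1/r₂)/(4πk); film R = 1/(h·4πr²). In series:
R_cast iron shell = (1/0.355 − 1/0.371)/(4π×45.6) = 2.12×10^-4 K/W
R_ceramic-fibre blanket = (1/0.371 − 1/0.451)/(4π×0.106) = 0.3589 K/W
R_calcium silicate = (1/0.451 − 1/0.486)/(4π×0.0597) = 0.2128 K/W
R_outer film = 1/(h·4πr_o²) = 1/(21.6×4π×0.486²) = 0.0156 K/W
R_total = 0.5876 K/W
Q = ΔT/R_total = 141/0.5876

Q ≈ 240 W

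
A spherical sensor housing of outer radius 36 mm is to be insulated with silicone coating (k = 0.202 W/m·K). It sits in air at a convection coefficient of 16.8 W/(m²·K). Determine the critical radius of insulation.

For a sphere r_cr = 2k/h = 2×0.202/16.8
r_cr = 24 mm; since the bare radius (36 mm) is above r_cr, any added insulation will reduce heat loss.

r_cr ≈ 24 mm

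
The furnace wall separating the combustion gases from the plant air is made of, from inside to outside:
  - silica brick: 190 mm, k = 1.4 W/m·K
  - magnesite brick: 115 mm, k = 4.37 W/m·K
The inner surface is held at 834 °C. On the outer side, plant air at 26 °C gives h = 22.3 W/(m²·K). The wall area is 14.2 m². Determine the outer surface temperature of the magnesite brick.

Series thermal resistances:
R_silica brick = L/(kA) = 0.19/(1.4×14.2) = 0.009557 K/W
R_magnesite brick = L/(kA) = 0.115/(4.37×14.2) = 0.001853 K/W
R_outer film = 1/(h_o·A) = 1/(22.3×14.2) = 0.003158 K/W
R_total = 0.01457 K/W;  Q = ΔT/R_total = 808/0.01457 = 55460 W
T_interface = T_inner − Q·ΣR(inner→interface) = 834 − 55500×0.01141

T ≈ 201 °C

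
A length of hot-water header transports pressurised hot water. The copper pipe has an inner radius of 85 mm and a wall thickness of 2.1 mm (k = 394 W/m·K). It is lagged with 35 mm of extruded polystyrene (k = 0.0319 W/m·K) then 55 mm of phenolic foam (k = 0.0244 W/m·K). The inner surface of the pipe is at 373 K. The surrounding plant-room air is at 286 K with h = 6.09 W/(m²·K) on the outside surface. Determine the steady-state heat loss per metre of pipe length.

q′ ≈ 20.4 W/m

Cylindrical conduction, so R = ln(r₂/r₁)/(2πkL) per layer, in series:
R_copper pipe wall = ln(87.1/85)/(2π×394×1) = 9.859×10^-6 K/W
R_extruded polystyrene = ln(122.1/87.1)/(2π×0.0319×1) = 1.685 K/W
R_phenolic foam = ln(177.1/122.1)/(2π×0.0244×1) = 2.426 K/W
R_outer film = 1/(h_o·2πr_oL) = 1/(6.09×2π×0.1771×1) = 0.1476 K/W
R_total = 4.258 K/W
Q = ΔT/R_total = 87/4.258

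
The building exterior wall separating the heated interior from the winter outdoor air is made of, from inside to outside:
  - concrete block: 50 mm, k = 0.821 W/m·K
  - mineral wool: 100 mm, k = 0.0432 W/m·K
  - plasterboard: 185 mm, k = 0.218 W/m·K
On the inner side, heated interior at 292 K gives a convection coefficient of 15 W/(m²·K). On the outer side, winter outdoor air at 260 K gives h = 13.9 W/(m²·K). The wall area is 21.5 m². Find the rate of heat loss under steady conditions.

Treating each layer as a thermal resistance in series:
R_inner film = 1/(h_i·A) = 1/(15×21.5) = 0.003101 K/W
R_concrete block = L/(kA) = 0.05/(0.821×21.5) = 0.002833 K/W
R_mineral wool = L/(kA) = 0.1/(0.0432×21.5) = 0.1077 K/W
R_plasterboard = L/(kA) = 0.185/(0.218×21.5) = 0.03947 K/W
R_outer film = 1/(h_o·A) = 1/(13.9×21.5) = 0.003346 K/W
R_total = 0.1564 K/W
Q = ΔT / R_total = 32 / 0.1564

Q ≈ 205 W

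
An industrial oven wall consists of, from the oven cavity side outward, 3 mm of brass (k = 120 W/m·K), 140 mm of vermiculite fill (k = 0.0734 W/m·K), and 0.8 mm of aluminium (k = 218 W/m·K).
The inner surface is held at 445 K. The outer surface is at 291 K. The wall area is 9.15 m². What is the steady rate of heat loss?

Series thermal resistances:
R_brass = L/(kA) = 0.003/(120×9.15) = 2.732×10^-6 K/W
R_vermiculite fill = L/(kA) = 0.14/(0.0734×9.15) = 0.2085 K/W
R_aluminium = L/(kA) = 0.0008/(218×9.15) = 4.011×10^-7 K/W
R_total = 0.2085 K/W
Q = ΔT / R_total = 154 / 0.2085

Q ≈ 739 W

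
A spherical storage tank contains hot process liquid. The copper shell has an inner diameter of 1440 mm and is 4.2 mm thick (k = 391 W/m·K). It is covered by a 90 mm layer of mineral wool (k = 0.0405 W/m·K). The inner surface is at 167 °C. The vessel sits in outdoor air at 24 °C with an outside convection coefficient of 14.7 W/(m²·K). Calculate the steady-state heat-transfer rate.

Q ≈ 464 W

Radial (spherical) resistances in series:
R_copper shell = (1/0.72 − 1/0.7242)/(4π×391) = 1.639×10^-6 K/W
R_mineral wool = (1/0.7242 − 1/0.8142)/(4π×0.0405) = 0.2999 K/W
R_outer film = 1/(h·4πr_o²) = 1/(14.7×4π×0.8142²) = 0.008166 K/W
R_total = 0.3081 K/W
Q = ΔT/R_total = 143/0.3081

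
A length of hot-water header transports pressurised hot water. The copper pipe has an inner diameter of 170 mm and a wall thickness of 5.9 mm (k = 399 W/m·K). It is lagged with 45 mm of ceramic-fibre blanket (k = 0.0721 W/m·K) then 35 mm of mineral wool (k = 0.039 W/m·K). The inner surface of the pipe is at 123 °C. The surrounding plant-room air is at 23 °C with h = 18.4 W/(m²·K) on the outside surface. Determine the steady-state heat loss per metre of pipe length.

q′ ≈ 53.4 W/m

Radial resistances (cylindrical: R_cond = ln(r_o/r_i)/(2πkL), R_conv = 1/(h·2πrL)):
R_copper pipe wall = ln(90.9/85)/(2π×399×1) = 2.677×10^-5 K/W
R_ceramic-fibre blanket = ln(135.9/90.9)/(2π×0.0721×1) = 0.8877 K/W
R_mineral wool = ln(170.9/135.9)/(2π×0.039×1) = 0.9352 K/W
R_outer film = 1/(h_o·2πr_oL) = 1/(18.4×2π×0.1709×1) = 0.05061 K/W
R_total = 1.874 K/W
Q = ΔT/R_total = 100/1.874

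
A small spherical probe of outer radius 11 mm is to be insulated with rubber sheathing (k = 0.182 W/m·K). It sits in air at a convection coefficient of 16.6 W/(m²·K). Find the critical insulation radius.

r_cr ≈ 21.9 mm

For a sphere r_cr = 2k/h = 2×0.182/16.6
r_cr = 21.9 mm; since the bare radius (11 mm) is below r_cr, adding a thin layer of insulation will *increase* heat loss.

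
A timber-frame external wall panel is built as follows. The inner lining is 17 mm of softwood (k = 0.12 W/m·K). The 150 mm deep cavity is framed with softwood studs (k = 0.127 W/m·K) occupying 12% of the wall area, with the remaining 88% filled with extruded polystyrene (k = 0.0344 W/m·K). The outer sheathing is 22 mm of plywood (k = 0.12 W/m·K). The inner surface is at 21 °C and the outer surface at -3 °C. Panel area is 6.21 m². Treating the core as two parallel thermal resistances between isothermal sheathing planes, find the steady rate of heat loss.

Q ≈ 41.2 W

Sheathing layers in series; stud and cavity paths in parallel between them.
R_inner = 0.017/(0.12×6.21) = 0.02281 K/W
R_stud  = 0.15/(0.127×0.12×6.21) = 1.585 K/W
R_cav   = 0.15/(0.0344×0.88×6.21) = 0.7979 K/W
1/R_core = 1/R_stud + 1/R_cav → R_core = 0.5307 K/W
R_outer = 0.022/(0.12×6.21) = 0.02952 K/W
R_total = 0.5831 K/W
Q = ΔT/R_total = 24/0.5831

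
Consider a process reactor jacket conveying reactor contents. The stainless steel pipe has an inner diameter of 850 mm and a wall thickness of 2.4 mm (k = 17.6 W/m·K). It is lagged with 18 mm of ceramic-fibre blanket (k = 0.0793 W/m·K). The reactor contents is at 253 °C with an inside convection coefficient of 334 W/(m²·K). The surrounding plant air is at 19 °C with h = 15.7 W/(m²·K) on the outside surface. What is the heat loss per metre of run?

q′ ≈ 2190 W/m

Treating each annulus and film as a series resistance:
R_inner film = 1/(h_i·2πr₁L) = 1/(334×2π×0.425×1) = 0.001121 K/W
R_stainless steel pipe wall = ln(427.4/425)/(2π×17.6×1) = 5.092×10^-5 K/W
R_ceramic-fibre blanket = ln(445.4/427.4)/(2π×0.0793×1) = 0.08279 K/W
R_outer film = 1/(h_o·2πr_oL) = 1/(15.7×2π×0.4454×1) = 0.02276 K/W
R_total = 0.1067 K/W
Q = ΔT/R_total = 234/0.1067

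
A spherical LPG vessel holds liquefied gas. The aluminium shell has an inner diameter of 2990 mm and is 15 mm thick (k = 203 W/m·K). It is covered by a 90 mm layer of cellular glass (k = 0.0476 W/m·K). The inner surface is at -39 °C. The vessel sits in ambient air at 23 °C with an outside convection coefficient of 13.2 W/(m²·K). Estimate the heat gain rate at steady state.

Q ≈ 959 W

Each spherical layer contributes R = (1/r_i − 1/r_o)/(4πk):
R_aluminium shell = (1/1.495 − 1/1.51)/(4π×203) = 2.605×10^-6 K/W
R_cellular glass = (1/1.51 − 1/1.6)/(4π×0.0476) = 0.06228 K/W
R_outer film = 1/(h·4πr_o²) = 1/(13.2×4π×1.6²) = 0.002355 K/W
R_total = 0.06463 K/W
Q = ΔT/R_total = 62/0.06463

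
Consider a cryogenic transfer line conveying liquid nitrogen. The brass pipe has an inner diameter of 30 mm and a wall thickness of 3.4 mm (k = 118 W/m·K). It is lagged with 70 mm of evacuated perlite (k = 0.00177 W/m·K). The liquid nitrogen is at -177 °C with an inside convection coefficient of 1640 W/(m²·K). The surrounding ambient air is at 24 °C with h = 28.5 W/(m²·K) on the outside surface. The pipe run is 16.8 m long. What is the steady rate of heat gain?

Q ≈ 23.9 W

Cylindrical conduction, so R = ln(r₂/r₁)/(2πkL) per layer, in series:
R_inner film = 1/(h_i·2πr₁L) = 1/(1640×2π×0.015×16.8) = 3.851×10^-4 K/W
R_brass pipe wall = ln(18.4/15)/(2π×118×16.8) = 1.64×10^-5 K/W
R_evacuated perlite = ln(88.4/18.4)/(2π×0.00177×16.8) = 8.4 K/W
R_outer film = 1/(h_o·2πr_oL) = 1/(28.5×2π×0.0884×16.8) = 0.00376 K/W
R_total = 8.405 K/W
Q = ΔT/R_total = 201/8.405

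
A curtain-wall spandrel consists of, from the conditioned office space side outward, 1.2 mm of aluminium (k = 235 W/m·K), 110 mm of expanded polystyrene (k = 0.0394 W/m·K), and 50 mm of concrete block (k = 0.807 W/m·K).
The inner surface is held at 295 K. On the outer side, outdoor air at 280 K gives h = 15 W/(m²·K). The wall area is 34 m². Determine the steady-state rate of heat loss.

Q ≈ 175 W

Series thermal resistances:
R_aluminium = L/(kA) = 0.0012/(235×34) = 1.502×10^-7 K/W
R_expanded polystyrene = L/(kA) = 0.11/(0.0394×34) = 0.08211 K/W
R_concrete block = L/(kA) = 0.05/(0.807×34) = 0.001822 K/W
R_outer film = 1/(h_o·A) = 1/(15×34) = 0.001961 K/W
R_total = 0.0859 K/W
Q = ΔT / R_total = 15 / 0.0859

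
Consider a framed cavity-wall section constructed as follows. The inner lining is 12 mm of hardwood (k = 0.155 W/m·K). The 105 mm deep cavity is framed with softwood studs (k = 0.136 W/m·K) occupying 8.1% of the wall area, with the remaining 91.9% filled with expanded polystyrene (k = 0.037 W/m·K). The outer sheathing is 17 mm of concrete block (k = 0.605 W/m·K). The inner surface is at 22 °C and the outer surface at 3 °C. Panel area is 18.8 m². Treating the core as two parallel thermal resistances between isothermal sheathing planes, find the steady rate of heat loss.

Q ≈ 147 W

Sheathing layers in series; stud and cavity paths in parallel between them.
R_inner = 0.012/(0.155×18.8) = 0.004118 K/W
R_stud  = 0.105/(0.136×0.081×18.8) = 0.507 K/W
R_cav   = 0.105/(0.037×0.919×18.8) = 0.1643 K/W
1/R_core = 1/R_stud + 1/R_cav → R_core = 0.1241 K/W
R_outer = 0.017/(0.605×18.8) = 0.001495 K/W
R_total = 0.1297 K/W
Q = ΔT/R_total = 19/0.1297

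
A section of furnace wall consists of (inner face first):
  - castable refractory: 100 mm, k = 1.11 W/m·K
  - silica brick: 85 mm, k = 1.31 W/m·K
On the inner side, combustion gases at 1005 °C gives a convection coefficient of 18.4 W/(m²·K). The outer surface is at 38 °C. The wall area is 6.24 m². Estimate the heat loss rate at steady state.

Thermal resistances in series:
R_inner film = 1/(h_i·A) = 1/(18.4×6.24) = 0.00871 K/W
R_castable refractory = L/(kA) = 0.1/(1.11×6.24) = 0.01444 K/W
R_silica brick = L/(kA) = 0.085/(1.31×6.24) = 0.0104 K/W
R_total = 0.03355 K/W
Q = ΔT / R_total = 967 / 0.03355

Q ≈ 28800 W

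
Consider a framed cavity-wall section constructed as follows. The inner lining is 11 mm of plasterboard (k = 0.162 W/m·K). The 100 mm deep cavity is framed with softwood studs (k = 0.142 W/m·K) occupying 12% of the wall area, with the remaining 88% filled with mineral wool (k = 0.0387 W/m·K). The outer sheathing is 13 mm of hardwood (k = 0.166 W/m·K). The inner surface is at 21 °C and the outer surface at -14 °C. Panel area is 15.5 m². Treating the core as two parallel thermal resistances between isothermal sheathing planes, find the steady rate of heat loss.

Q ≈ 258 W

Sheathing layers in series; stud and cavity paths in parallel between them.
R_inner = 0.011/(0.162×15.5) = 0.004381 K/W
R_stud  = 0.1/(0.142×0.12×15.5) = 0.3786 K/W
R_cav   = 0.1/(0.0387×0.88×15.5) = 0.1894 K/W
1/R_core = 1/R_stud + 1/R_cav → R_core = 0.1263 K/W
R_outer = 0.013/(0.166×15.5) = 0.005052 K/W
R_total = 0.1357 K/W
Q = ΔT/R_total = 35/0.1357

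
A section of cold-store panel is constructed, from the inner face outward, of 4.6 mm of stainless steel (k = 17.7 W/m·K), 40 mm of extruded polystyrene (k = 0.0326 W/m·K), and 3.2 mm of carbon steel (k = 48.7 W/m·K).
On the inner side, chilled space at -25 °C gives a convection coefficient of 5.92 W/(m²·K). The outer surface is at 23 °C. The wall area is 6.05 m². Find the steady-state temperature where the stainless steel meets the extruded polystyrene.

Series thermal resistances:
R_inner film = 1/(h_i·A) = 1/(5.92×6.05) = 0.02792 K/W
R_stainless steel = L/(kA) = 0.0046/(17.7×6.05) = 4.296×10^-5 K/W
R_extruded polystyrene = L/(kA) = 0.04/(0.0326×6.05) = 0.2028 K/W
R_carbon steel = L/(kA) = 0.0032/(48.7×6.05) = 1.086×10^-5 K/W
R_total = 0.2308 K/W;  Q = ΔT/R_total = 48/0.2308 = 208 W
T_interface = T_inner + Q·ΣR(inner→interface) = -25 + 208×0.02796

T ≈ -19.2 °C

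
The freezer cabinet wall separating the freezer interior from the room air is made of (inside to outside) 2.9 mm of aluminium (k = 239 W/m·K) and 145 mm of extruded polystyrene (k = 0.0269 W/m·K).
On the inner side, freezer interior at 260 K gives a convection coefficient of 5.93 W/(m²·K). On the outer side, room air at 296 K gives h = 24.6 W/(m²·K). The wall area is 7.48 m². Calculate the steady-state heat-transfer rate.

Thermal resistances in series:
R_inner film = 1/(h_i·A) = 1/(5.93×7.48) = 0.02254 K/W
R_aluminium = L/(kA) = 0.0029/(239×7.48) = 1.622×10^-6 K/W
R_extruded polystyrene = L/(kA) = 0.145/(0.0269×7.48) = 0.7206 K/W
R_outer film = 1/(h_o·A) = 1/(24.6×7.48) = 0.005435 K/W
R_total = 0.7486 K/W
Q = ΔT / R_total = 36 / 0.7486

Q ≈ 48.1 W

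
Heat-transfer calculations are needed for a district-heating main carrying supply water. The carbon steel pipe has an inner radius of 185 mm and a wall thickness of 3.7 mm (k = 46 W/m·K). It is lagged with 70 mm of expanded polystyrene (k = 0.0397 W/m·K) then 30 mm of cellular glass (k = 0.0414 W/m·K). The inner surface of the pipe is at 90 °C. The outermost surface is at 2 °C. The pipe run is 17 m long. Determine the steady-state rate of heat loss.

Q ≈ 887 W

Cylindrical conduction, so R = ln(r₂/r₁)/(2πkL) per layer, in series:
R_carbon steel pipe wall = ln(188.7/185)/(2π×46×17) = 4.03×10^-6 K/W
R_expanded polystyrene = ln(258.7/188.7)/(2π×0.0397×17) = 0.0744 K/W
R_cellular glass = ln(288.7/258.7)/(2π×0.0414×17) = 0.02481 K/W
R_total = 0.09922 K/W
Q = ΔT/R_total = 88/0.09922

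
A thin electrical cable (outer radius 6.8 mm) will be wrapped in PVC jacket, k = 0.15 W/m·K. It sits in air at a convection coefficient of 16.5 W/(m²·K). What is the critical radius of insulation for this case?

r_cr ≈ 9.09 mm

For a cylinder r_cr = k/h = 0.15/16.5
r_cr = 9.09 mm; since the bare radius (6.8 mm) is below r_cr, adding a thin layer of insulation will *increase* heat loss.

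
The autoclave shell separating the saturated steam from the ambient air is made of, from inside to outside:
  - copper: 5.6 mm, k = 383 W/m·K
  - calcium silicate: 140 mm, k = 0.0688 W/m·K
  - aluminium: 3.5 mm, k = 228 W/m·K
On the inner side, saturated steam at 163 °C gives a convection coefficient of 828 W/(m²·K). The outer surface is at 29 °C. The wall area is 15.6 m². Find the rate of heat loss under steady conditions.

Using the resistance-network approach (series):
R_inner film = 1/(h_i·A) = 1/(828×15.6) = 7.742×10^-5 K/W
R_copper = L/(kA) = 0.0056/(383×15.6) = 9.373×10^-7 K/W
R_calcium silicate = L/(kA) = 0.14/(0.0688×15.6) = 0.1304 K/W
R_aluminium = L/(kA) = 0.0035/(228×15.6) = 9.84×10^-7 K/W
R_total = 0.1305 K/W
Q = ΔT / R_total = 134 / 0.1305

Q ≈ 1030 W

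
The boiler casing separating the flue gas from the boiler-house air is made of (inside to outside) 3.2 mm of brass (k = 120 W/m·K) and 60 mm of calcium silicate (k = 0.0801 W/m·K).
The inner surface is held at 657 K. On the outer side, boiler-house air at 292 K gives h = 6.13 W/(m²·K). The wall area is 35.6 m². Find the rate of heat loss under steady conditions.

Q ≈ 14200 W

Series thermal resistances:
R_brass = L/(kA) = 0.0032/(120×35.6) = 7.491×10^-7 K/W
R_calcium silicate = L/(kA) = 0.06/(0.0801×35.6) = 0.02104 K/W
R_outer film = 1/(h_o·A) = 1/(6.13×35.6) = 0.004582 K/W
R_total = 0.02562 K/W
Q = ΔT / R_total = 365 / 0.02562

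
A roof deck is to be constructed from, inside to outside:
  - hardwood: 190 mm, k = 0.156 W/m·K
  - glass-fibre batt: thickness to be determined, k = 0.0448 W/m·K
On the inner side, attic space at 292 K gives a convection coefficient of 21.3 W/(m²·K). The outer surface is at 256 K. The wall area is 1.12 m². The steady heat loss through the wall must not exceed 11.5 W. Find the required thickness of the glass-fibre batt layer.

L ≈ 100 mm

Treating each layer as a thermal resistance in series:
R_inner film = 1/(h_i·A) = 1/(21.3×1.12) = 0.04192 K/W
R_hardwood = L/(kA) = 0.19/(0.156×1.12) = 1.087 K/W
Sum of the known resistances R_other = 1.129 K/W
Required total resistance R_tot = ΔT/Q_allow = 36/11.5 = 3.13 K/W
R_glass-fibre batt = R_tot − R_other = 2.001 K/W
L = R·k·A = 2.001×0.0448×1.12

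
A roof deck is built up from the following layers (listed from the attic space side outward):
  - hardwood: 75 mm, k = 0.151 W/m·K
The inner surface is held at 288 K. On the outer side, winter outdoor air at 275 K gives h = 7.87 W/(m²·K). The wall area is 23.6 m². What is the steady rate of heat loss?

Q ≈ 492 W

Model the wall as resistances in series:
R_hardwood = L/(kA) = 0.075/(0.151×23.6) = 0.02105 K/W
R_outer film = 1/(h_o·A) = 1/(7.87×23.6) = 0.005384 K/W
R_total = 0.02643 K/W
Q = ΔT / R_total = 13 / 0.02643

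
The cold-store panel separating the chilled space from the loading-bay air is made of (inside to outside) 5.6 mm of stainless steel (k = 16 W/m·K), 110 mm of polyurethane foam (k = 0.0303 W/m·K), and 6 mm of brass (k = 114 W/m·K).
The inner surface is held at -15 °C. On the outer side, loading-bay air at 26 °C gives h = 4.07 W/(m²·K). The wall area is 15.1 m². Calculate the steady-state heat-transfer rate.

Q ≈ 160 W

Treating each layer as a thermal resistance in series:
R_stainless steel = L/(kA) = 0.0056/(16×15.1) = 2.318×10^-5 K/W
R_polyurethane foam = L/(kA) = 0.11/(0.0303×15.1) = 0.2404 K/W
R_brass = L/(kA) = 0.006/(114×15.1) = 3.486×10^-6 K/W
R_outer film = 1/(h_o·A) = 1/(4.07×15.1) = 0.01627 K/W
R_total = 0.2567 K/W
Q = ΔT / R_total = 41 / 0.2567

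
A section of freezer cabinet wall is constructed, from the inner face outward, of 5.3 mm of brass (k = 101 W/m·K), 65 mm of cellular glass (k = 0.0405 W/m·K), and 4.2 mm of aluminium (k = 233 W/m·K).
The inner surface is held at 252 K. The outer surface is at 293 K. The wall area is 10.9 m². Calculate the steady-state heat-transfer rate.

Series thermal resistances:
R_brass = L/(kA) = 0.0053/(101×10.9) = 4.814×10^-6 K/W
R_cellular glass = L/(kA) = 0.065/(0.0405×10.9) = 0.1472 K/W
R_aluminium = L/(kA) = 0.0042/(233×10.9) = 1.654×10^-6 K/W
R_total = 0.1472 K/W
Q = ΔT / R_total = 41 / 0.1472

Q ≈ 278 W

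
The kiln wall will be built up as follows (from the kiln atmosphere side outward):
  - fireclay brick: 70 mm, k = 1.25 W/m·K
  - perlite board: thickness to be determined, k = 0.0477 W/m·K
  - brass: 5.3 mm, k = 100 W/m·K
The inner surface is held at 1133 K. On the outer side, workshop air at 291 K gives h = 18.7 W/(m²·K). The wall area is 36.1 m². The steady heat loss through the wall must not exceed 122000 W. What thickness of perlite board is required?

L ≈ 6.66 mm

Model the wall as resistances in series:
R_fireclay brick = L/(kA) = 0.07/(1.25×36.1) = 0.001551 K/W
R_brass = L/(kA) = 0.0053/(100×36.1) = 1.468×10^-6 K/W
R_outer film = 1/(h_o·A) = 1/(18.7×36.1) = 0.001481 K/W
Sum of the known resistances R_other = 0.003034 K/W
Required total resistance R_tot = ΔT/Q_allow = 842/122000 = 0.006902 K/W
R_perlite board = R_tot − R_other = 0.003868 K/W
L = R·k·A = 0.003868×0.0477×36.1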